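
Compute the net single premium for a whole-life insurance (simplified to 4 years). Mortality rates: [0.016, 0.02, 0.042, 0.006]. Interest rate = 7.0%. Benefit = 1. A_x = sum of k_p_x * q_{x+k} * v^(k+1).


v = 0.934579
Year 0: k_p_x=1.0, q=0.016, term=0.014953
Year 1: k_p_x=0.984, q=0.02, term=0.017189
Year 2: k_p_x=0.96432, q=0.042, term=0.033061
Year 3: k_p_x=0.923819, q=0.006, term=0.004229
A_x = 0.0694


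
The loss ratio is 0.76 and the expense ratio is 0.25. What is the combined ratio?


Combined ratio = loss ratio + expense ratio
= 0.76 + 0.25
= 1.01


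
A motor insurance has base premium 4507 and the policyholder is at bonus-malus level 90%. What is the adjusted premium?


adjusted = base * BM_level / 100
= 4507 * 90 / 100
= 4507 * 0.9
= 4056.3


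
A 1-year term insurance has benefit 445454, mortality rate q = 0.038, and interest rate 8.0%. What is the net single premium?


NSP = benefit * q * v
v = 1/(1+i) = 0.925926
NSP = 445454 * 0.038 * 0.925926
= 15673.3815


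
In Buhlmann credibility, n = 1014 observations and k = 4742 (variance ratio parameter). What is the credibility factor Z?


Z = n / (n + k)
= 1014 / (1014 + 4742)
= 1014 / 5756
= 0.1762


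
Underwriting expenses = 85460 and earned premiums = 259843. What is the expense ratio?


Expense ratio = expenses / premiums
= 85460 / 259843
= 0.3289


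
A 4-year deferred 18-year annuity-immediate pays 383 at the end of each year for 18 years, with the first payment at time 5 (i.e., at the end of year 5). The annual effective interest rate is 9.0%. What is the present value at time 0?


PV at time 4 of the 18-year annuity-immediate:
a_n = 383 * (1-(1+0.09)^(-18))/0.09 = 3353.4044
Discount back 4 years to time 0:
PV = 3353.4044 * (1+0.09)^(-4)
= 3353.4044 * 0.708425
= 2375.6362


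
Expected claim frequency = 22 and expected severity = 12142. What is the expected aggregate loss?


E[S] = E[N] * E[X]
= 22 * 12142
= 267124


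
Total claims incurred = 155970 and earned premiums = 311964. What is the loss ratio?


Loss ratio = claims / premiums
= 155970 / 311964
= 0.5


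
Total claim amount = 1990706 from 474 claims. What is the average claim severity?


severity = total / number
= 1990706 / 474
= 4199.8017


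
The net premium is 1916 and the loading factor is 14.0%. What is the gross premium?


Gross = net * (1 + loading)
= 1916 * (1 + 0.14)
= 1916 * 1.14
= 2184.24


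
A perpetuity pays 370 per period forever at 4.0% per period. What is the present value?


PV = PMT / i
= 370 / 0.04
= 9250.0


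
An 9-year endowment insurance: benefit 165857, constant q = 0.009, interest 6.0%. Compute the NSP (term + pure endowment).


Term component = 9829.3009
Pure endowment = 9_p_x * v^9 * benefit = 0.921856 * 0.591898 * 165857 = 90499.0267
NSP = 100328.3276


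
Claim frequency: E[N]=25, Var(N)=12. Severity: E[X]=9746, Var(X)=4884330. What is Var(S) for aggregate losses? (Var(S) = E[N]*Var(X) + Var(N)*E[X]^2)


Var(S) = E[N]*Var(X) + Var(N)*E[X]^2
= 25*4884330 + 12*9746^2
= 122108250 + 1139814192
= 1.2619e+09


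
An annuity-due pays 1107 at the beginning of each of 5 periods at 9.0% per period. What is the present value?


PV_due = PMT * (1-(1+i)^(-n))/i * (1+i)
PV_immediate = 4305.8439
PV_due = 4305.8439 * 1.09
= 4693.3699


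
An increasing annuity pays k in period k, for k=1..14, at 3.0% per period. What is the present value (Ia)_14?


(Ia)_n = sum_{k=1}^{n} k * v^k, v = 1/(1+i)
v = 0.970874
Sum computed term by term:
(Ia)_14 = 79.3102


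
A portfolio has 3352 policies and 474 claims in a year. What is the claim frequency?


frequency = claims / policies
= 474 / 3352
= 0.1414


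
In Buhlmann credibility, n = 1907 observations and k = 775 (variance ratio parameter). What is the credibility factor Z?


Z = n / (n + k)
= 1907 / (1907 + 775)
= 1907 / 2682
= 0.711


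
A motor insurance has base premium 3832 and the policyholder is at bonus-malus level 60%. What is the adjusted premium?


adjusted = base * BM_level / 100
= 3832 * 60 / 100
= 3832 * 0.6
= 2299.2


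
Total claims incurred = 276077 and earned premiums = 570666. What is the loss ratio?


Loss ratio = claims / premiums
= 276077 / 570666
= 0.4838


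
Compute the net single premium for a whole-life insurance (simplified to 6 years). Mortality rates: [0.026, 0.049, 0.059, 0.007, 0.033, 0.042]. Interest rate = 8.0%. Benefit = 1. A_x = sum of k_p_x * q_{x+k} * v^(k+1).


v = 0.925926
Year 0: k_p_x=1.0, q=0.026, term=0.024074
Year 1: k_p_x=0.974, q=0.049, term=0.040917
Year 2: k_p_x=0.926274, q=0.059, term=0.043383
Year 3: k_p_x=0.871624, q=0.007, term=0.004485
Year 4: k_p_x=0.865522, q=0.033, term=0.019439
Year 5: k_p_x=0.83696, q=0.042, term=0.022152
A_x = 0.1545


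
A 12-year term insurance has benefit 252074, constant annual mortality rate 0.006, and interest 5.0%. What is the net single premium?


NSP = benefit * sum_{k=0}^{n-1} k_p_x * q * v^(k+1)
With constant q=0.006, v=0.952381
Sum = 0.051638
NSP = 252074 * 0.051638
= 13016.6855


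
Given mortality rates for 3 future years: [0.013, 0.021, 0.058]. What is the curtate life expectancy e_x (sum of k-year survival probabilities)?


e_x = sum_{k=1}^{n} k_p_x
k_p_x values:
  1_p_x = 0.987
  2_p_x = 0.966273
  3_p_x = 0.910229
e_x = 2.8635


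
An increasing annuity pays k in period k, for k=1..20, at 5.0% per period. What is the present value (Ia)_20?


(Ia)_n = sum_{k=1}^{n} k * v^k, v = 1/(1+i)
v = 0.952381
Sum computed term by term:
(Ia)_20 = 110.9506


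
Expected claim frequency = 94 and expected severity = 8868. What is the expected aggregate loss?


E[S] = E[N] * E[X]
= 94 * 8868
= 833592


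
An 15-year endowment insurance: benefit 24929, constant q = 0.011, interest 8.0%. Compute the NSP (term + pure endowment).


Term component = 2208.6767
Pure endowment = 15_p_x * v^15 * benefit = 0.847119 * 0.315242 * 24929 = 6657.2198
NSP = 8865.8966


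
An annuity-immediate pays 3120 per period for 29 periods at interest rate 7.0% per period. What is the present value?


PV = PMT * (1 - (1+i)^(-n)) / i
= 3120 * (1 - (1+0.07)^(-29)) / 0.07
= 3120 * (1 - 0.140563) / 0.07
= 3120 * 12.277674
= 38306.3431


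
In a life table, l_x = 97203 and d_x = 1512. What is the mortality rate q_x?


q_x = d_x / l_x
= 1512 / 97203
= 0.0156


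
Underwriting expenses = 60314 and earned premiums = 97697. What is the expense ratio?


Expense ratio = expenses / premiums
= 60314 / 97697
= 0.6174


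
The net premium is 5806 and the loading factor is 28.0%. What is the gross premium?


Gross = net * (1 + loading)
= 5806 * (1 + 0.28)
= 5806 * 1.28
= 7431.68


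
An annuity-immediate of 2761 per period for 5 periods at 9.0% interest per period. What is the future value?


FV = PMT * ((1+i)^n - 1) / i
= 2761 * ((1.09)^5 - 1) / 0.09
= 2761 * (1.538624 - 1) / 0.09
= 16523.786


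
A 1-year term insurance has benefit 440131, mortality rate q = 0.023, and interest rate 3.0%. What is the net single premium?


NSP = benefit * q * v
v = 1/(1+i) = 0.970874
NSP = 440131 * 0.023 * 0.970874
= 9828.168


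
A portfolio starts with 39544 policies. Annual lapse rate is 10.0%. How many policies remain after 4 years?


remaining = initial * (1 - lapse)^years
= 39544 * (1 - 0.1)^4
= 39544 * 0.6561
= 25944.8184


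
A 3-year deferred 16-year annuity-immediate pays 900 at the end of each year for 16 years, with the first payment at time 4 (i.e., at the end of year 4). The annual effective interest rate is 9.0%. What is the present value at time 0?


PV at time 3 of the 16-year annuity-immediate:
a_n = 900 * (1-(1+0.09)^(-16))/0.09 = 7481.3024
Discount back 3 years to time 0:
PV = 7481.3024 * (1+0.09)^(-3)
= 7481.3024 * 0.772183
= 5776.9381


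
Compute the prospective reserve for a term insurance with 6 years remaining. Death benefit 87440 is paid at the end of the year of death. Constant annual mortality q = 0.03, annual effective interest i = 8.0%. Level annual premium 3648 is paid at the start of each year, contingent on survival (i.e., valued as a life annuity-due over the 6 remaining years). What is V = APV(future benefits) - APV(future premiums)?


v = 1/(1+i) = 0.925926
APV(future benefits) per unit = sum_{k=0}^{5} k_p_x * q * v^(k+1) = 0.129569
APV(future benefits) = 87440 * 0.129569 = 11329.5136
Life annuity-due factor ä_{x:6} = sum_{k=0}^{5} k_p_x * v^k = 4.664484
APV(future premiums) = 3648 * 4.664484 = 17016.038
V = 11329.5136 - 17016.038
= -5686.5244


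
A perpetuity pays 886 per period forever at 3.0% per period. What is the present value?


PV = PMT / i
= 886 / 0.03
= 29533.3333


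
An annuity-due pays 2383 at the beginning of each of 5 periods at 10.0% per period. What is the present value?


PV_due = PMT * (1-(1+i)^(-n))/i * (1+i)
PV_immediate = 9033.4449
PV_due = 9033.4449 * 1.1
= 9936.7894


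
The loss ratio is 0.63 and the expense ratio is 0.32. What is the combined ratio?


Combined ratio = loss ratio + expense ratio
= 0.63 + 0.32
= 0.95


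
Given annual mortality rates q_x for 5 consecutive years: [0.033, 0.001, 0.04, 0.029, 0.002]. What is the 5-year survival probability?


p_k = 1 - q_k for each year
Survival = product of (1 - q_k)
= 0.967 * 0.999 * 0.96 * 0.971 * 0.998
= 0.8987


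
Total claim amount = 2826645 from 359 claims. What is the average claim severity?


severity = total / number
= 2826645 / 359
= 7873.663


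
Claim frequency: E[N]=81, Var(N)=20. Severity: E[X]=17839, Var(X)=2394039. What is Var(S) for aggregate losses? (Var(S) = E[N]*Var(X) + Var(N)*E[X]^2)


Var(S) = E[N]*Var(X) + Var(N)*E[X]^2
= 81*2394039 + 20*17839^2
= 193917159 + 6364598420
= 6.5585e+09


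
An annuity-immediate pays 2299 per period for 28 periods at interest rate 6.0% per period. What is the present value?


PV = PMT * (1 - (1+i)^(-n)) / i
= 2299 * (1 - (1+0.06)^(-28)) / 0.06
= 2299 * (1 - 0.19563) / 0.06
= 2299 * 13.406164
= 30820.7717


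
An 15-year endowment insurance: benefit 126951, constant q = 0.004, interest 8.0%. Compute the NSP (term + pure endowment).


Term component = 4250.7563
Pure endowment = 15_p_x * v^15 * benefit = 0.941651 * 0.315242 * 126951 = 37685.1172
NSP = 41935.8735


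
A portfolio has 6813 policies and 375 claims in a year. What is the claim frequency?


frequency = claims / policies
= 375 / 6813
= 0.055


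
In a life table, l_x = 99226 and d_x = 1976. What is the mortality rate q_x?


q_x = d_x / l_x
= 1976 / 99226
= 0.0199


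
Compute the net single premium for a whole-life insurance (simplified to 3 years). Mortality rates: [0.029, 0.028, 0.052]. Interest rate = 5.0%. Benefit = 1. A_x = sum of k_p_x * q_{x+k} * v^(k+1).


v = 0.952381
Year 0: k_p_x=1.0, q=0.029, term=0.027619
Year 1: k_p_x=0.971, q=0.028, term=0.02466
Year 2: k_p_x=0.943812, q=0.052, term=0.042396
A_x = 0.0947


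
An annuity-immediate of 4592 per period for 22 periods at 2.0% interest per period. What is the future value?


FV = PMT * ((1+i)^n - 1) / i
= 4592 * ((1.02)^22 - 1) / 0.02
= 4592 * (1.54598 - 1) / 0.02
= 125356.9324


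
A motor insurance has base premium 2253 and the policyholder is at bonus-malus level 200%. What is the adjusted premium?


adjusted = base * BM_level / 100
= 2253 * 200 / 100
= 2253 * 2.0
= 4506.0


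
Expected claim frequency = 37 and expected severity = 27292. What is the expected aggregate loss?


E[S] = E[N] * E[X]
= 37 * 27292
= 1.0098e+06


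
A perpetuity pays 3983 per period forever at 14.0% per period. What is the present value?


PV = PMT / i
= 3983 / 0.14
= 28450.0


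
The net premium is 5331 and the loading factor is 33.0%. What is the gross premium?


Gross = net * (1 + loading)
= 5331 * (1 + 0.33)
= 5331 * 1.33
= 7090.23


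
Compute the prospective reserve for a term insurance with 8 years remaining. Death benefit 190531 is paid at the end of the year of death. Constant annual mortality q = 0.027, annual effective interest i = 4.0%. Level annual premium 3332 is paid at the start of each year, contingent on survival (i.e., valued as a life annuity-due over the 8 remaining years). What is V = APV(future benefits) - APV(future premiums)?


v = 1/(1+i) = 0.961538
APV(future benefits) per unit = sum_{k=0}^{7} k_p_x * q * v^(k+1) = 0.166434
APV(future benefits) = 190531 * 0.166434 = 31710.8319
Life annuity-due factor ä_{x:8} = sum_{k=0}^{7} k_p_x * v^k = 6.41079
APV(future premiums) = 3332 * 6.41079 = 21360.7529
V = 31710.8319 - 21360.7529
= 10350.079


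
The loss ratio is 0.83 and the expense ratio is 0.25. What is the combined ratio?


Combined ratio = loss ratio + expense ratio
= 0.83 + 0.25
= 1.08


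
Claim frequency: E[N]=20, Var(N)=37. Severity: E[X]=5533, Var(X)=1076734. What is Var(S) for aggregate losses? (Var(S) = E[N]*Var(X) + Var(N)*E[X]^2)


Var(S) = E[N]*Var(X) + Var(N)*E[X]^2
= 20*1076734 + 37*5533^2
= 21534680 + 1132721293
= 1.1543e+09


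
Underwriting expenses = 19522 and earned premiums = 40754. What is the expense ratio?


Expense ratio = expenses / premiums
= 19522 / 40754
= 0.479


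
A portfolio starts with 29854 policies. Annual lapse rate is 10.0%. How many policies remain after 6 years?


remaining = initial * (1 - lapse)^years
= 29854 * (1 - 0.1)^6
= 29854 * 0.531441
= 15865.6396


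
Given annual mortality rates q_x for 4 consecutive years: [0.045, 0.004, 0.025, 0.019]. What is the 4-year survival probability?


p_k = 1 - q_k for each year
Survival = product of (1 - q_k)
= 0.955 * 0.996 * 0.975 * 0.981
= 0.9098


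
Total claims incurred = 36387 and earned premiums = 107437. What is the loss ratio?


Loss ratio = claims / premiums
= 36387 / 107437
= 0.3387


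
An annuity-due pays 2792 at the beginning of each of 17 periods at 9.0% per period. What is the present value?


PV_due = PMT * (1-(1+i)^(-n))/i * (1+i)
PV_immediate = 23853.8188
PV_due = 23853.8188 * 1.09
= 26000.6625


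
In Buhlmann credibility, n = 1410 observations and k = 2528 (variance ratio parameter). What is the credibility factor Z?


Z = n / (n + k)
= 1410 / (1410 + 2528)
= 1410 / 3938
= 0.358


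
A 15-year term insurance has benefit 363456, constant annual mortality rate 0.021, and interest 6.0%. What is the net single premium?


NSP = benefit * sum_{k=0}^{n-1} k_p_x * q * v^(k+1)
With constant q=0.021, v=0.943396
Sum = 0.180575
NSP = 363456 * 0.180575
= 65631.1453


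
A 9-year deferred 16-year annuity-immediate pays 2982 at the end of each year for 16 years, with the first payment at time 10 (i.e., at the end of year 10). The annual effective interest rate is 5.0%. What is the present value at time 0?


PV at time 9 of the 16-year annuity-immediate:
a_n = 2982 * (1-(1+0.05)^(-16))/0.05 = 32318.2288
Discount back 9 years to time 0:
PV = 32318.2288 * (1+0.05)^(-9)
= 32318.2288 * 0.644609
= 20832.6185


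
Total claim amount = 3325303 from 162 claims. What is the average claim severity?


severity = total / number
= 3325303 / 162
= 20526.5617


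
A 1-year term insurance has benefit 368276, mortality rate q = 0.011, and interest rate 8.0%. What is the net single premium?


NSP = benefit * q * v
v = 1/(1+i) = 0.925926
NSP = 368276 * 0.011 * 0.925926
= 3750.9593


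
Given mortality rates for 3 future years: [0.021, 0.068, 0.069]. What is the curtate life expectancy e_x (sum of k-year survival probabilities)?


e_x = sum_{k=1}^{n} k_p_x
k_p_x values:
  1_p_x = 0.979
  2_p_x = 0.912428
  3_p_x = 0.84947
e_x = 2.7409


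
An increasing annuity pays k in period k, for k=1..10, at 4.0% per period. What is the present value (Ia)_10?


(Ia)_n = sum_{k=1}^{n} k * v^k, v = 1/(1+i)
v = 0.961538
Sum computed term by term:
(Ia)_10 = 41.9922


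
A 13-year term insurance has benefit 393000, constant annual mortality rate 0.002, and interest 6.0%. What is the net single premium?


NSP = benefit * sum_{k=0}^{n-1} k_p_x * q * v^(k+1)
With constant q=0.002, v=0.943396
Sum = 0.017523
NSP = 393000 * 0.017523
= 6886.445


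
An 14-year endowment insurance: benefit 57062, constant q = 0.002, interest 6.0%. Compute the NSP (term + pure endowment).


Term component = 1049.0642
Pure endowment = 14_p_x * v^14 * benefit = 0.972361 * 0.442301 * 57062 = 24541.0112
NSP = 25590.0754


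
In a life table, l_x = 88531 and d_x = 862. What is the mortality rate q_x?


q_x = d_x / l_x
= 862 / 88531
= 0.0097


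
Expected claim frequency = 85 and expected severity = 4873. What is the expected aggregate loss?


E[S] = E[N] * E[X]
= 85 * 4873
= 414205


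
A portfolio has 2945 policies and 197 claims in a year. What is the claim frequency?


frequency = claims / policies
= 197 / 2945
= 0.0669


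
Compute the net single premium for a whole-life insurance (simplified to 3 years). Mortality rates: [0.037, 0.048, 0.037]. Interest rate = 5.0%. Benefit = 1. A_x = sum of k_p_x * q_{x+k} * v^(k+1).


v = 0.952381
Year 0: k_p_x=1.0, q=0.037, term=0.035238
Year 1: k_p_x=0.963, q=0.048, term=0.041927
Year 2: k_p_x=0.916776, q=0.037, term=0.029302
A_x = 0.1065


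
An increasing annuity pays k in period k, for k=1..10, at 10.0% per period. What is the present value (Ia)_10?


(Ia)_n = sum_{k=1}^{n} k * v^k, v = 1/(1+i)
v = 0.909091
Sum computed term by term:
(Ia)_10 = 29.0359


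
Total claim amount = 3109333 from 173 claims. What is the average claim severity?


severity = total / number
= 3109333 / 173
= 17973.0231


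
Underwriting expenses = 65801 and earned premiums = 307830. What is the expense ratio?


Expense ratio = expenses / premiums
= 65801 / 307830
= 0.2138


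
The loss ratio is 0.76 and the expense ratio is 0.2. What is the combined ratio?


Combined ratio = loss ratio + expense ratio
= 0.76 + 0.2
= 0.96


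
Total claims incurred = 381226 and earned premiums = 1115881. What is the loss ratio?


Loss ratio = claims / premiums
= 381226 / 1115881
= 0.3416


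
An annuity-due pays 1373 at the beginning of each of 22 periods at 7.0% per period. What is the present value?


PV_due = PMT * (1-(1+i)^(-n))/i * (1+i)
PV_immediate = 15187.0832
PV_due = 15187.0832 * 1.07
= 16250.179


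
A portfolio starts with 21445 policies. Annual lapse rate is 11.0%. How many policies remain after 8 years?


remaining = initial * (1 - lapse)^years
= 21445 * (1 - 0.11)^8
= 21445 * 0.393659
= 8442.0147


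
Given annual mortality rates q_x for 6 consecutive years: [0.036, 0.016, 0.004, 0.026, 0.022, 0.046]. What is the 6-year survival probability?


p_k = 1 - q_k for each year
Survival = product of (1 - q_k)
= 0.964 * 0.984 * 0.996 * 0.974 * 0.978 * 0.954
= 0.8586


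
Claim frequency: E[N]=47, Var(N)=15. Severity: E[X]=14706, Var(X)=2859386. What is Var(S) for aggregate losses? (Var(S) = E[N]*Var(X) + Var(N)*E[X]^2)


Var(S) = E[N]*Var(X) + Var(N)*E[X]^2
= 47*2859386 + 15*14706^2
= 134391142 + 3243996540
= 3.3784e+09


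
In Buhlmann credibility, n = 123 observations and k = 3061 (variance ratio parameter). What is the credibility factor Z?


Z = n / (n + k)
= 123 / (123 + 3061)
= 123 / 3184
= 0.0386


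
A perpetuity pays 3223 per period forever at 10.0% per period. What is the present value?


PV = PMT / i
= 3223 / 0.1
= 32230.0


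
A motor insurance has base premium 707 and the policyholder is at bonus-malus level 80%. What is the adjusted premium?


adjusted = base * BM_level / 100
= 707 * 80 / 100
= 707 * 0.8
= 565.6


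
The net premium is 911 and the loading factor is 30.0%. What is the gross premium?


Gross = net * (1 + loading)
= 911 * (1 + 0.3)
= 911 * 1.3
= 1184.3


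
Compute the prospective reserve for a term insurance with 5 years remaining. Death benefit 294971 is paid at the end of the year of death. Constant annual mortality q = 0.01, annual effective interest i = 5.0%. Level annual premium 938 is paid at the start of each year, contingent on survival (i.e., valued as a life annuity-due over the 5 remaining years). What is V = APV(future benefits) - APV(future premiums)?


v = 1/(1+i) = 0.952381
APV(future benefits) per unit = sum_{k=0}^{4} k_p_x * q * v^(k+1) = 0.042479
APV(future benefits) = 294971 * 0.042479 = 12530.0934
Life annuity-due factor ä_{x:5} = sum_{k=0}^{4} k_p_x * v^k = 4.460302
APV(future premiums) = 938 * 4.460302 = 4183.7635
V = 12530.0934 - 4183.7635
= 8346.3299


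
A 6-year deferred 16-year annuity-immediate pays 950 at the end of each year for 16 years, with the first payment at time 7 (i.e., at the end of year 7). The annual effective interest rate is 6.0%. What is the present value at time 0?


PV at time 6 of the 16-year annuity-immediate:
a_n = 950 * (1-(1+0.06)^(-16))/0.06 = 9600.6005
Discount back 6 years to time 0:
PV = 9600.6005 * (1+0.06)^(-6)
= 9600.6005 * 0.704961
= 6768.0445


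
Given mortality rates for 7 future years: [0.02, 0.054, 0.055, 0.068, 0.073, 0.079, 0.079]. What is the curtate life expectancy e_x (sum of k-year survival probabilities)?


e_x = sum_{k=1}^{n} k_p_x
k_p_x values:
  1_p_x = 0.98
  2_p_x = 0.92708
  3_p_x = 0.876091
  4_p_x = 0.816516
  5_p_x = 0.756911
  6_p_x = 0.697115
  7_p_x = 0.642043
e_x = 5.6958


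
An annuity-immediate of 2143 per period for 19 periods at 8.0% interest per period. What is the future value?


FV = PMT * ((1+i)^n - 1) / i
= 2143 * ((1.08)^19 - 1) / 0.08
= 2143 * (4.315701 - 1) / 0.08
= 88819.3421


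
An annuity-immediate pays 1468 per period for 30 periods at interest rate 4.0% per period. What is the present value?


PV = PMT * (1 - (1+i)^(-n)) / i
= 1468 * (1 - (1+0.04)^(-30)) / 0.04
= 1468 * (1 - 0.308319) / 0.04
= 1468 * 17.292033
= 25384.7049


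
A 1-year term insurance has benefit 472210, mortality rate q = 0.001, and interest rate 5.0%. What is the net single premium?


NSP = benefit * q * v
v = 1/(1+i) = 0.952381
NSP = 472210 * 0.001 * 0.952381
= 449.7238


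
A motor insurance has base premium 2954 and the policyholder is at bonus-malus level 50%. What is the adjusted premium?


adjusted = base * BM_level / 100
= 2954 * 50 / 100
= 2954 * 0.5
= 1477.0


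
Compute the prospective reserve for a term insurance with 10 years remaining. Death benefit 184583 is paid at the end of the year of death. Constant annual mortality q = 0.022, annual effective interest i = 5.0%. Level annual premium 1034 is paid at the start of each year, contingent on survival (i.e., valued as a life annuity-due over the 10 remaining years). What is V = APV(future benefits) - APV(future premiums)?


v = 1/(1+i) = 0.952381
APV(future benefits) per unit = sum_{k=0}^{9} k_p_x * q * v^(k+1) = 0.155385
APV(future benefits) = 184583 * 0.155385 = 28681.3686
Life annuity-due factor ä_{x:10} = sum_{k=0}^{9} k_p_x * v^k = 7.416087
APV(future premiums) = 1034 * 7.416087 = 7668.2335
V = 28681.3686 - 7668.2335
= 21013.1351


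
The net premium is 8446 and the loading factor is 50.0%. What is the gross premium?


Gross = net * (1 + loading)
= 8446 * (1 + 0.5)
= 8446 * 1.5
= 12669.0


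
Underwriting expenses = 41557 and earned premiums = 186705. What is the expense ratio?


Expense ratio = expenses / premiums
= 41557 / 186705
= 0.2226


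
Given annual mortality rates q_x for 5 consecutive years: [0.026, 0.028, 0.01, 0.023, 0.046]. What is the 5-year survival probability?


p_k = 1 - q_k for each year
Survival = product of (1 - q_k)
= 0.974 * 0.972 * 0.99 * 0.977 * 0.954
= 0.8736


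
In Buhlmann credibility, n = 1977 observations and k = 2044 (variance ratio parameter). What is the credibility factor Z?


Z = n / (n + k)
= 1977 / (1977 + 2044)
= 1977 / 4021
= 0.4917


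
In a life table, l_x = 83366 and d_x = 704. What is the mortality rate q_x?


q_x = d_x / l_x
= 704 / 83366
= 0.0084


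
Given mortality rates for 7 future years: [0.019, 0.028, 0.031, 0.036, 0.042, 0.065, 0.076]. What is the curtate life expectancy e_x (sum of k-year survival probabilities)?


e_x = sum_{k=1}^{n} k_p_x
k_p_x values:
  1_p_x = 0.981
  2_p_x = 0.953532
  3_p_x = 0.923973
  4_p_x = 0.890709
  5_p_x = 0.8533
  6_p_x = 0.797835
  7_p_x = 0.7372
e_x = 6.1375


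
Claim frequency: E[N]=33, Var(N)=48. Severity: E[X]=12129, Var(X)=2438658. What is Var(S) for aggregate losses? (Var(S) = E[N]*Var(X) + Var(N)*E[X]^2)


Var(S) = E[N]*Var(X) + Var(N)*E[X]^2
= 33*2438658 + 48*12129^2
= 80475714 + 7061406768
= 7.1419e+09


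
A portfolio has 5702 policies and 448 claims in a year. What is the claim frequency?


frequency = claims / policies
= 448 / 5702
= 0.0786


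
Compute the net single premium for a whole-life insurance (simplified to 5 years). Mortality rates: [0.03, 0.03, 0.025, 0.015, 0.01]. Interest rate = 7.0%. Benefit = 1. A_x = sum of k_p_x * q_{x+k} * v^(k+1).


v = 0.934579
Year 0: k_p_x=1.0, q=0.03, term=0.028037
Year 1: k_p_x=0.97, q=0.03, term=0.025417
Year 2: k_p_x=0.9409, q=0.025, term=0.019201
Year 3: k_p_x=0.917377, q=0.015, term=0.010498
Year 4: k_p_x=0.903617, q=0.01, term=0.006443
A_x = 0.0896


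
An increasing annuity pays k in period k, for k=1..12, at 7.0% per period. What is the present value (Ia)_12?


(Ia)_n = sum_{k=1}^{n} k * v^k, v = 1/(1+i)
v = 0.934579
Sum computed term by term:
(Ia)_12 = 45.2933


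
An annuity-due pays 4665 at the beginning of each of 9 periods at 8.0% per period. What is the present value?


PV_due = PMT * (1-(1+i)^(-n))/i * (1+i)
PV_immediate = 29141.7321
PV_due = 29141.7321 * 1.08
= 31473.0707


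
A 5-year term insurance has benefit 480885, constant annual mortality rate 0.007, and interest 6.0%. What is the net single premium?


NSP = benefit * sum_{k=0}^{n-1} k_p_x * q * v^(k+1)
With constant q=0.007, v=0.943396
Sum = 0.0291
NSP = 480885 * 0.0291
= 13993.9389


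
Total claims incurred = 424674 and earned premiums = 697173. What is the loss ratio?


Loss ratio = claims / premiums
= 424674 / 697173
= 0.6091


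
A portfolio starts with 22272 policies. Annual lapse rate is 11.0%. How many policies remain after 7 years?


remaining = initial * (1 - lapse)^years
= 22272 * (1 - 0.11)^7
= 22272 * 0.442313
= 9851.2029


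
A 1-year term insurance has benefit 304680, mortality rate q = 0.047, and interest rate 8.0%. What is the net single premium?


NSP = benefit * q * v
v = 1/(1+i) = 0.925926
NSP = 304680 * 0.047 * 0.925926
= 13259.2222


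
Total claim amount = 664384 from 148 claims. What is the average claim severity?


severity = total / number
= 664384 / 148
= 4489.0811


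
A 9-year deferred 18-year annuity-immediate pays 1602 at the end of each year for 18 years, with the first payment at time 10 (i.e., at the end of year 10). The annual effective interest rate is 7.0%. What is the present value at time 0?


PV at time 9 of the 18-year annuity-immediate:
a_n = 1602 * (1-(1+0.07)^(-18))/0.07 = 16114.6572
Discount back 9 years to time 0:
PV = 16114.6572 * (1+0.07)^(-9)
= 16114.6572 * 0.543934
= 8765.3058


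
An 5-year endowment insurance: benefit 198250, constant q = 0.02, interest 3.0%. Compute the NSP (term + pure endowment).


Term component = 17467.4094
Pure endowment = 5_p_x * v^5 * benefit = 0.903921 * 0.862609 * 198250 = 154581.4764
NSP = 172048.8858


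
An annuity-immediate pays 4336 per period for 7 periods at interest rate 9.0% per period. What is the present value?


PV = PMT * (1 - (1+i)^(-n)) / i
= 4336 * (1 - (1+0.09)^(-7)) / 0.09
= 4336 * (1 - 0.547034) / 0.09
= 4336 * 5.032953
= 21822.8835


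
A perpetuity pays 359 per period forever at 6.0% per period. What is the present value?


PV = PMT / i
= 359 / 0.06
= 5983.3333


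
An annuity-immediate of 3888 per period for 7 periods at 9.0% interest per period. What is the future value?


FV = PMT * ((1+i)^n - 1) / i
= 3888 * ((1.09)^7 - 1) / 0.09
= 3888 * (1.828039 - 1) / 0.09
= 35771.29


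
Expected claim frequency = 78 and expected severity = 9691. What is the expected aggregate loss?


E[S] = E[N] * E[X]
= 78 * 9691
= 755898


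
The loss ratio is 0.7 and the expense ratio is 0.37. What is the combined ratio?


Combined ratio = loss ratio + expense ratio
= 0.7 + 0.37
= 1.07


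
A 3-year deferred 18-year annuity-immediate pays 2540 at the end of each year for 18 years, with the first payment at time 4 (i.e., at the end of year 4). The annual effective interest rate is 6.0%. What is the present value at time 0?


PV at time 3 of the 18-year annuity-immediate:
a_n = 2540 * (1-(1+0.06)^(-18))/0.06 = 27502.1128
Discount back 3 years to time 0:
PV = 27502.1128 * (1+0.06)^(-3)
= 27502.1128 * 0.839619
= 23091.3043


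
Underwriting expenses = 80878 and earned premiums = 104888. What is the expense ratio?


Expense ratio = expenses / premiums
= 80878 / 104888
= 0.7711


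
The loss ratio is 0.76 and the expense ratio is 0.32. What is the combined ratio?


Combined ratio = loss ratio + expense ratio
= 0.76 + 0.32
= 1.08


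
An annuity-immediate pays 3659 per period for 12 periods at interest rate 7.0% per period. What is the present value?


PV = PMT * (1 - (1+i)^(-n)) / i
= 3659 * (1 - (1+0.07)^(-12)) / 0.07
= 3659 * (1 - 0.444012) / 0.07
= 3659 * 7.942686
= 29062.2892


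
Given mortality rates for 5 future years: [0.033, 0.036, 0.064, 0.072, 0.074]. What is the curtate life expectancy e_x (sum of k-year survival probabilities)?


e_x = sum_{k=1}^{n} k_p_x
k_p_x values:
  1_p_x = 0.967
  2_p_x = 0.932188
  3_p_x = 0.872528
  4_p_x = 0.809706
  5_p_x = 0.749788
e_x = 4.3312


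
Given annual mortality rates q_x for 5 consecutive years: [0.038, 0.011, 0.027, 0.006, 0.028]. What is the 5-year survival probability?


p_k = 1 - q_k for each year
Survival = product of (1 - q_k)
= 0.962 * 0.989 * 0.973 * 0.994 * 0.972
= 0.8944


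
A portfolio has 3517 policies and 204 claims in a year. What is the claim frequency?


frequency = claims / policies
= 204 / 3517
= 0.058


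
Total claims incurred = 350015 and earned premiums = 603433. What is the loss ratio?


Loss ratio = claims / premiums
= 350015 / 603433
= 0.58


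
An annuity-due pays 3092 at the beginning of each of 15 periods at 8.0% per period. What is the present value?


PV_due = PMT * (1-(1+i)^(-n))/i * (1+i)
PV_immediate = 26465.9081
PV_due = 26465.9081 * 1.08
= 28583.1808


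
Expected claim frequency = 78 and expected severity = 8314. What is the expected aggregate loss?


E[S] = E[N] * E[X]
= 78 * 8314
= 648492


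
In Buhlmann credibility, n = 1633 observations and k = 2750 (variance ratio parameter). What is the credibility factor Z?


Z = n / (n + k)
= 1633 / (1633 + 2750)
= 1633 / 4383
= 0.3726


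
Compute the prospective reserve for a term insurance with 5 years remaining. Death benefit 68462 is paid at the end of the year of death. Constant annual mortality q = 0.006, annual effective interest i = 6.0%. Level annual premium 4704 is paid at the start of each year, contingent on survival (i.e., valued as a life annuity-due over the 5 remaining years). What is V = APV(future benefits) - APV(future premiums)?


v = 1/(1+i) = 0.943396
APV(future benefits) per unit = sum_{k=0}^{4} k_p_x * q * v^(k+1) = 0.02499
APV(future benefits) = 68462 * 0.02499 = 1710.8789
Life annuity-due factor ä_{x:5} = sum_{k=0}^{4} k_p_x * v^k = 4.414935
APV(future premiums) = 4704 * 4.414935 = 20767.8534
V = 1710.8789 - 20767.8534
= -19056.9746


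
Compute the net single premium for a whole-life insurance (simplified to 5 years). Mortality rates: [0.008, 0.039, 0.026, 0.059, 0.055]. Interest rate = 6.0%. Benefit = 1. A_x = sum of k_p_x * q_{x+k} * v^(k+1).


v = 0.943396
Year 0: k_p_x=1.0, q=0.008, term=0.007547
Year 1: k_p_x=0.992, q=0.039, term=0.034432
Year 2: k_p_x=0.953312, q=0.026, term=0.020811
Year 3: k_p_x=0.928526, q=0.059, term=0.043393
Year 4: k_p_x=0.873743, q=0.055, term=0.03591
A_x = 0.1421


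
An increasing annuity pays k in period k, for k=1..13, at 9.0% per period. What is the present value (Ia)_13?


(Ia)_n = sum_{k=1}^{n} k * v^k, v = 1/(1+i)
v = 0.917431
Sum computed term by term:
(Ia)_13 = 43.56


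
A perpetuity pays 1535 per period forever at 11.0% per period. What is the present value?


PV = PMT / i
= 1535 / 0.11
= 13954.5455


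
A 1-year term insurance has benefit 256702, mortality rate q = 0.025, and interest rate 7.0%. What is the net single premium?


NSP = benefit * q * v
v = 1/(1+i) = 0.934579
NSP = 256702 * 0.025 * 0.934579
= 5997.7103


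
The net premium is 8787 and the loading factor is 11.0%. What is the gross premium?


Gross = net * (1 + loading)
= 8787 * (1 + 0.11)
= 8787 * 1.11
= 9753.57


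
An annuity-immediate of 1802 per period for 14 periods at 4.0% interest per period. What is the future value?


FV = PMT * ((1+i)^n - 1) / i
= 1802 * ((1.04)^14 - 1) / 0.04
= 1802 * (1.731676 - 1) / 0.04
= 32962.024


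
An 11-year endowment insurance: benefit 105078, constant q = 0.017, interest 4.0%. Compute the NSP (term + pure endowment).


Term component = 14480.9836
Pure endowment = 11_p_x * v^11 * benefit = 0.828111 * 0.649581 * 105078 = 56524.1138
NSP = 71005.0974


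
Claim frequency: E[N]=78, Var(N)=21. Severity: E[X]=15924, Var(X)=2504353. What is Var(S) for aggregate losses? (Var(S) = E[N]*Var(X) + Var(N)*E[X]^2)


Var(S) = E[N]*Var(X) + Var(N)*E[X]^2
= 78*2504353 + 21*15924^2
= 195339534 + 5325049296
= 5.5204e+09


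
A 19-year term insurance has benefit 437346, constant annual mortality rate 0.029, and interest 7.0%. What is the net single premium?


NSP = benefit * sum_{k=0}^{n-1} k_p_x * q * v^(k+1)
With constant q=0.029, v=0.934579
Sum = 0.246623
NSP = 437346 * 0.246623
= 107859.7513


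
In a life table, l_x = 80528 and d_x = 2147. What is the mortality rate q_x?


q_x = d_x / l_x
= 2147 / 80528
= 0.0267


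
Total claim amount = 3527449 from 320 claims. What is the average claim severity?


severity = total / number
= 3527449 / 320
= 11023.2781


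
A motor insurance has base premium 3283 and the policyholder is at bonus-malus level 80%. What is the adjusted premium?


adjusted = base * BM_level / 100
= 3283 * 80 / 100
= 3283 * 0.8
= 2626.4


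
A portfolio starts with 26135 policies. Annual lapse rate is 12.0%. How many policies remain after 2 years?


remaining = initial * (1 - lapse)^years
= 26135 * (1 - 0.12)^2
= 26135 * 0.7744
= 20238.944


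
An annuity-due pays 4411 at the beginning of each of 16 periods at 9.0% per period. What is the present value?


PV_due = PMT * (1-(1+i)^(-n))/i * (1+i)
PV_immediate = 36666.6942
PV_due = 36666.6942 * 1.09
= 39966.6967


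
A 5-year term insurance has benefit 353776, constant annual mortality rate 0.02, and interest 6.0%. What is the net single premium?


NSP = benefit * sum_{k=0}^{n-1} k_p_x * q * v^(k+1)
With constant q=0.02, v=0.943396
Sum = 0.081134
NSP = 353776 * 0.081134
= 28703.4209


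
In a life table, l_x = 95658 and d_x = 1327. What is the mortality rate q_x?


q_x = d_x / l_x
= 1327 / 95658
= 0.0139


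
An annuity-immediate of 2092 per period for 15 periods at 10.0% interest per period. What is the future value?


FV = PMT * ((1+i)^n - 1) / i
= 2092 * ((1.1)^15 - 1) / 0.1
= 2092 * (4.177248 - 1) / 0.1
= 66468.0317


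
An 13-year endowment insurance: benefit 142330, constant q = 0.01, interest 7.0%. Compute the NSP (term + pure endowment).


Term component = 11312.7437
Pure endowment = 13_p_x * v^13 * benefit = 0.877521 * 0.414964 * 142330 = 51828.05
NSP = 63140.7938


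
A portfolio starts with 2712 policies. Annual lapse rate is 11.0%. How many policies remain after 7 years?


remaining = initial * (1 - lapse)^years
= 2712 * (1 - 0.11)^7
= 2712 * 0.442313
= 1199.5538


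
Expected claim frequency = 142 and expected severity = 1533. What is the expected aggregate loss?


E[S] = E[N] * E[X]
= 142 * 1533
= 217686


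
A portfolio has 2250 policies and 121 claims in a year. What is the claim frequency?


frequency = claims / policies
= 121 / 2250
= 0.0538


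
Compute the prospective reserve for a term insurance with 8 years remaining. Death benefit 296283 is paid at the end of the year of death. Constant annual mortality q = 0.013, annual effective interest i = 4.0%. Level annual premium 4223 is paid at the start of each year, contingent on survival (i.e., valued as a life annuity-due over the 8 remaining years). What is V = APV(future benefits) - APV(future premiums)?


v = 1/(1+i) = 0.961538
APV(future benefits) per unit = sum_{k=0}^{7} k_p_x * q * v^(k+1) = 0.08387
APV(future benefits) = 296283 * 0.08387 = 24849.318
Life annuity-due factor ä_{x:8} = sum_{k=0}^{7} k_p_x * v^k = 6.709617
APV(future premiums) = 4223 * 6.709617 = 28334.7124
V = 24849.318 - 28334.7124
= -3485.3944


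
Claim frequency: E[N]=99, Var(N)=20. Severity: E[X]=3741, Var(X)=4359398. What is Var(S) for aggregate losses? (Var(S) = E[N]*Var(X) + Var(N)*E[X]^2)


Var(S) = E[N]*Var(X) + Var(N)*E[X]^2
= 99*4359398 + 20*3741^2
= 431580402 + 279901620
= 7.1148e+08


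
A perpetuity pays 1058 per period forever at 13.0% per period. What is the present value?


PV = PMT / i
= 1058 / 0.13
= 8138.4615


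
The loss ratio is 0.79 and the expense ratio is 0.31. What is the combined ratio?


Combined ratio = loss ratio + expense ratio
= 0.79 + 0.31
= 1.1


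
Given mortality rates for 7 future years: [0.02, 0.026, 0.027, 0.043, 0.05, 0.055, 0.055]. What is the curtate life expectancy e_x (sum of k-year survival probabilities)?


e_x = sum_{k=1}^{n} k_p_x
k_p_x values:
  1_p_x = 0.98
  2_p_x = 0.95452
  3_p_x = 0.928748
  4_p_x = 0.888812
  5_p_x = 0.844371
  6_p_x = 0.797931
  7_p_x = 0.754045
e_x = 6.1484


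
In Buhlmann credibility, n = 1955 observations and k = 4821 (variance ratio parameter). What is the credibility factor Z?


Z = n / (n + k)
= 1955 / (1955 + 4821)
= 1955 / 6776
= 0.2885


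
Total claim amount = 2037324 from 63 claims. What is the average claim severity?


severity = total / number
= 2037324 / 63
= 32338.4762


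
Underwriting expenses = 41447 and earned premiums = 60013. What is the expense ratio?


Expense ratio = expenses / premiums
= 41447 / 60013
= 0.6906


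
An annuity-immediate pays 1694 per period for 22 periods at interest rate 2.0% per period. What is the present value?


PV = PMT * (1 - (1+i)^(-n)) / i
= 1694 * (1 - (1+0.02)^(-22)) / 0.02
= 1694 * (1 - 0.646839) / 0.02
= 1694 * 17.658048
= 29912.7336


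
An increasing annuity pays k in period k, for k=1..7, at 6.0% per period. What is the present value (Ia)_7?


(Ia)_n = sum_{k=1}^{n} k * v^k, v = 1/(1+i)
v = 0.943396
Sum computed term by term:
(Ia)_7 = 21.0321


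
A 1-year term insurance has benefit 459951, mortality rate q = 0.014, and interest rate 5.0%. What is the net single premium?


NSP = benefit * q * v
v = 1/(1+i) = 0.952381
NSP = 459951 * 0.014 * 0.952381
= 6132.68


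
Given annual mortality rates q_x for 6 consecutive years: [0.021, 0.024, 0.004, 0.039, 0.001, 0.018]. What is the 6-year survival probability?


p_k = 1 - q_k for each year
Survival = product of (1 - q_k)
= 0.979 * 0.976 * 0.996 * 0.961 * 0.999 * 0.982
= 0.8972


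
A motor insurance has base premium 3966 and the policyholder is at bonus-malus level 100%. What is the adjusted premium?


adjusted = base * BM_level / 100
= 3966 * 100 / 100
= 3966 * 1.0
= 3966.0


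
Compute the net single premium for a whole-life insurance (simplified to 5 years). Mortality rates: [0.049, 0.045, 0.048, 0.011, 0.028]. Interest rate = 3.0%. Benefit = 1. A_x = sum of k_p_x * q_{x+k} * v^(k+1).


v = 0.970874
Year 0: k_p_x=1.0, q=0.049, term=0.047573
Year 1: k_p_x=0.951, q=0.045, term=0.040338
Year 2: k_p_x=0.908205, q=0.048, term=0.039895
Year 3: k_p_x=0.864611, q=0.011, term=0.00845
Year 4: k_p_x=0.8551, q=0.028, term=0.020653
A_x = 0.1569
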